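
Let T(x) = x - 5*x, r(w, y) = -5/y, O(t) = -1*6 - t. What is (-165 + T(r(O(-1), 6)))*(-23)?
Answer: 11155/3 ≈ 3718.3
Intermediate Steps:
O(t) = -6 - t
T(x) = -4*x
(-165 + T(r(O(-1), 6)))*(-23) = (-165 - (-20)/6)*(-23) = (-165 - 4*(-⅚))*(-23) = (-165 + 10/3)*(-23) = -485/3*(-23) = 11155/3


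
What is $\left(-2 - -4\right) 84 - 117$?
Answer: $51$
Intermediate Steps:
$\left(-2 - -4\right) 84 - 117 = \left(-2 + 4\right) 84 - 117 = 2 \cdot 84 - 117 = 168 - 117 = 51$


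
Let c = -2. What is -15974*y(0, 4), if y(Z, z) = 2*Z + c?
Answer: 31948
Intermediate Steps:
y(Z, z) = -2 + 2*Z (y(Z, z) = 2*Z - 2 = -2 + 2*Z)
-15974*y(0, 4) = -15974*(-2 + 2*0) = -15974*(-2 + 0) = -15974*(-2) = 31948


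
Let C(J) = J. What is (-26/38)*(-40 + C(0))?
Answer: 520/19 ≈ 27.368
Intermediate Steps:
(-26/38)*(-40 + C(0)) = (-26/38)*(-40 + 0) = -26*1/38*(-40) = -13/19*(-40) = 520/19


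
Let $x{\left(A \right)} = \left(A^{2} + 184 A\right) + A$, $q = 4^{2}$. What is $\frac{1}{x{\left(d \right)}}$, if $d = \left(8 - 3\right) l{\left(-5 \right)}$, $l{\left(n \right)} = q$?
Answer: $\frac{1}{21200} \approx 4.717 \cdot 10^{-5}$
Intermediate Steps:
$q = 16$
$l{\left(n \right)} = 16$
$d = 80$ ($d = \left(8 - 3\right) 16 = 5 \cdot 16 = 80$)
$x{\left(A \right)} = A^{2} + 185 A$
$\frac{1}{x{\left(d \right)}} = \frac{1}{80 \left(185 + 80\right)} = \frac{1}{80 \cdot 265} = \frac{1}{21200}$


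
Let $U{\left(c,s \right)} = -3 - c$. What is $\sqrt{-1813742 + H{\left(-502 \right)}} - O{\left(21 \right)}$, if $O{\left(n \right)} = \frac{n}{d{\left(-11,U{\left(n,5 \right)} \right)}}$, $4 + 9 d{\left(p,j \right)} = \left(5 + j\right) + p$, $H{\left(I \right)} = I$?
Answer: $\frac{189}{34} + 2 i \sqrt{453561} \approx 5.5588 + 1346.9 i$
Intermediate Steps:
$d{\left(p,j \right)} = \frac{1}{9} + \frac{j}{9} + \frac{p}{9}$ ($d{\left(p,j \right)} = - \frac{4}{9} + \frac{\left(5 + j\right) + p}{9} = - \frac{4}{9} + \frac{5 + j + p}{9} = - \frac{4}{9} + \left(\frac{5}{9} + \frac{j}{9} + \frac{p}{9}\right) = \frac{1}{9} + \frac{j}{9} + \frac{p}{9}$)
$O{\left(n \right)} = \frac{n}{- \frac{13}{9} - \frac{n}{9}}$ ($O{\left(n \right)} = \frac{n}{\frac{1}{9} + \frac{-3 - n}{9} + \frac{1}{9} \left(-11\right)} = \frac{n}{\frac{1}{9} - \left(\frac{1}{3} + \frac{n}{9}\right) - \frac{11}{9}} = \frac{n}{- \frac{13}{9} - \frac{n}{9}}$)
$\sqrt{-1813742 + H{\left(-502 \right)}} - O{\left(21 \right)} = \sqrt{-1813742 - 502} - \left(-9\right) 21 \frac{1}{13 + 21} = \sqrt{-1814244} - \left(-9\right) 21 \cdot \frac{1}{34} = 2 i \sqrt{453561} - \left(-9\right) 21 \cdot \frac{1}{34} = 2 i \sqrt{453561} - - \frac{189}{34} = 2 i \sqrt{453561} + \frac{189}{34} = \frac{189}{34} + 2 i \sqrt{453561}$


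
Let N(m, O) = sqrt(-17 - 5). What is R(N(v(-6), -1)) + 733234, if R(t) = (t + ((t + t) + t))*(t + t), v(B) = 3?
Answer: 733058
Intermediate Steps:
N(m, O) = I*sqrt(22) (N(m, O) = sqrt(-22) = I*sqrt(22))
R(t) = 8*t**2 (R(t) = (t + (2*t + t))*(2*t) = (t + 3*t)*(2*t) = (4*t)*(2*t) = 8*t**2)
R(N(v(-6), -1)) + 733234 = 8*(I*sqrt(22))**2 + 733234 = 8*(-22) + 733234 = -176 + 733234 = 733058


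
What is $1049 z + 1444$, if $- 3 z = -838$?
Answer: $\frac{883394}{3} \approx 2.9446 \cdot 10^{5}$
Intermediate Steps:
$z = \frac{838}{3}$ ($z = \left(- \frac{1}{3}\right) \left(-838\right) = \frac{838}{3} \approx 279.33$)
$1049 z + 1444 = 1049 \cdot \frac{838}{3} + 1444 = \frac{879062}{3} + 1444 = \frac{883394}{3}$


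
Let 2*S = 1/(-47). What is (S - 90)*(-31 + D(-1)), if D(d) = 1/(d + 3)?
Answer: 516121/188 ≈ 2745.3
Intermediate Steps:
D(d) = 1/(3 + d)
S = -1/94 (S = (1/2)/(-47) = (1/2)*(-1/47) = -1/94 ≈ -0.010638)
(S - 90)*(-31 + D(-1)) = (-1/94 - 90)*(-31 + 1/(3 - 1)) = -8461*(-31 + 1/2)/94 = -8461/94*(-61/2) = 516121/188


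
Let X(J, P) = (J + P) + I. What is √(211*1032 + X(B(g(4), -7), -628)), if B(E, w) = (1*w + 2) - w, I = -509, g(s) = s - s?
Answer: √216617 ≈ 465.42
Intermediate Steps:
g(s) = 0
B(E, w) = 2 (B(E, w) = (w + 2) - w = (2 + w) - w = 2)
X(J, P) = -509 + J + P (X(J, P) = (J + P) - 509 = -509 + J + P)
√(211*1032 + X(B(g(4), -7), -628)) = √(211*1032 + (-509 + 2 - 628)) = √(217752 - 1135) = √216617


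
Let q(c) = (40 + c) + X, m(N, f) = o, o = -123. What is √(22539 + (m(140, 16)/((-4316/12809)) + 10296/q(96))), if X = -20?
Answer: 3*√10005716142617/62582 ≈ 151.63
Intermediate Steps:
m(N, f) = -123
q(c) = 20 + c (q(c) = (40 + c) - 20 = 20 + c)
√(22539 + (m(140, 16)/((-4316/12809)) + 10296/q(96))) = √(22539 + (-123/((-4316/12809)) + 10296/(20 + 96))) = √(22539 + (-123/((-4316*1/12809)) + 10296/116)) = √(22539 + (-123/(-4316/12809) + 10296*(1/116))) = √(22539 + (-123*(-12809/4316) + 2574/29)) = √(22539 + (1575507/4316 + 2574/29)) = √(22539 + 56799087/125164) = √(2877870483/125164) = 3*√10005716142617/62582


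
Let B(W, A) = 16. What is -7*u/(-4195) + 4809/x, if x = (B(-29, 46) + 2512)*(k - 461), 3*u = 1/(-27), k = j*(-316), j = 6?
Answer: -1675783627/2024667148320 ≈ -0.00082768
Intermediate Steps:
k = -1896 (k = 6*(-316) = -1896)
u = -1/81 (u = (⅓)/(-27) = (⅓)*(-1/27) = -1/81 ≈ -0.012346)
x = -5958496 (x = (16 + 2512)*(-1896 - 461) = 2528*(-2357) = -5958496)
-7*u/(-4195) + 4809/x = -7*(-1/81)/(-4195) + 4809/(-5958496) = (7/81)*(-1/4195) + 4809*(-1/5958496) = -7/339795 - 4809/5958496 = -1675783627/2024667148320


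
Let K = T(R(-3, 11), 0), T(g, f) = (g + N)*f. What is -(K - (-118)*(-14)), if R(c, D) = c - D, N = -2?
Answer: 1652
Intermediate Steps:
T(g, f) = f*(-2 + g) (T(g, f) = (g - 2)*f = (-2 + g)*f = f*(-2 + g))
K = 0 (K = 0*(-2 + (-3 - 1*11)) = 0*(-2 + (-3 - 11)) = 0*(-2 - 14) = 0*(-16) = 0)
-(K - (-118)*(-14)) = -(0 - (-118)*(-14)) = -(0 - 1*1652) = -(0 - 1652) = -1*(-1652) = 1652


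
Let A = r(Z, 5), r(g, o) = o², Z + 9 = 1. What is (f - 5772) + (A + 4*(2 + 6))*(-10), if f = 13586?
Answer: 7244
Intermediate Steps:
Z = -8 (Z = -9 + 1 = -8)
A = 25 (A = 5² = 25)
(f - 5772) + (A + 4*(2 + 6))*(-10) = (13586 - 5772) + (25 + 4*(2 + 6))*(-10) = 7814 + (25 + 4*8)*(-10) = 7814 + (25 + 32)*(-10) = 7814 + 57*(-10) = 7814 - 570 = 7244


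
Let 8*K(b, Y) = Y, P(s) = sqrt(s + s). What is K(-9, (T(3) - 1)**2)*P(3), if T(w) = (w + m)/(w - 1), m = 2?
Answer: 9*sqrt(6)/32 ≈ 0.68892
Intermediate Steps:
P(s) = sqrt(2)*sqrt(s) (P(s) = sqrt(2*s) = sqrt(2)*sqrt(s))
T(w) = (2 + w)/(-1 + w) (T(w) = (w + 2)/(w - 1) = (2 + w)/(-1 + w))
K(b, Y) = Y/8
K(-9, (T(3) - 1)**2)*P(3) = (((2 + 3)/(-1 + 3) - 1)**2/8)*(sqrt(2)*sqrt(3)) = ((5/2 - 1)**2/8)*sqrt(6) = ((3/2)**2/8)*sqrt(6) = ((1/8)*(9/4))*sqrt(6) = 9*sqrt(6)/32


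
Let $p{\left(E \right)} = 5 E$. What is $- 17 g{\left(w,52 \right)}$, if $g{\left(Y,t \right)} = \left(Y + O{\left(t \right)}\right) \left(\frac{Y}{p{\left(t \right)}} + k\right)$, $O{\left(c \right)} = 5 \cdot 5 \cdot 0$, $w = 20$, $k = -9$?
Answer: $\frac{39440}{13} \approx 3033.8$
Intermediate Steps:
$O{\left(c \right)} = 0$ ($O{\left(c \right)} = 25 \cdot 0 = 0$)
$g{\left(Y,t \right)} = Y \left(-9 + \frac{Y}{5 t}\right)$ ($g{\left(Y,t \right)} = \left(Y + 0\right) \left(\frac{Y}{5 t} - 9\right) = Y \left(Y \frac{1}{5 t} - 9\right) = Y \left(\frac{Y}{5 t} - 9\right) = Y \left(-9 + \frac{Y}{5 t}\right)$)
$- 17 g{\left(w,52 \right)} = - 17 \cdot \frac{1}{5} \cdot 20 \cdot \frac{1}{52} \left(20 - 2340\right) = - 17 \cdot \frac{1}{5} \cdot 20 \cdot \frac{1}{52} \left(-2320\right) = \left(-17\right) \left(- \frac{2320}{13}\right) = \frac{39440}{13}$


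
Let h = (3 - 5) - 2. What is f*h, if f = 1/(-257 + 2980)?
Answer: -4/2723 ≈ -0.0014690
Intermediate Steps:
h = -4 (h = -2 - 2 = -4)
f = 1/2723 ≈ 0.00036724
f*h = (1/2723)*(-4) = -4/2723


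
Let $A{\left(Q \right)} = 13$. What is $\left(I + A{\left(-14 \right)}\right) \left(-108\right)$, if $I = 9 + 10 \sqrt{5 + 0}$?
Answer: $-2376 - 1080 \sqrt{5} \approx -4791.0$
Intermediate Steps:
$I = 9 + 10 \sqrt{5} \approx 31.361$
$\left(I + A{\left(-14 \right)}\right) \left(-108\right) = \left(\left(9 + 10 \sqrt{5}\right) + 13\right) \left(-108\right) = \left(22 + 10 \sqrt{5}\right) \left(-108\right) = -2376 - 1080 \sqrt{5}$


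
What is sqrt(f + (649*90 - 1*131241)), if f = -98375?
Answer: 7*I*sqrt(3494) ≈ 413.77*I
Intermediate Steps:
sqrt(f + (649*90 - 1*131241)) = sqrt(-98375 + (649*90 - 1*131241)) = sqrt(-98375 + (58410 - 131241)) = sqrt(-98375 - 72831) = sqrt(-171206) = 7*I*sqrt(3494)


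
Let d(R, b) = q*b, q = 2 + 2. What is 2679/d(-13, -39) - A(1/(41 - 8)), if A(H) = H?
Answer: -29521/1716 ≈ -17.203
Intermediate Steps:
q = 4
d(R, b) = 4*b
2679/d(-13, -39) - A(1/(41 - 8)) = 2679/((4*(-39))) - 1/(41 - 8) = 2679/(-156) - 1/33 = 2679*(-1/156) - 1*1/33 = -893/52 - 1/33 = -29521/1716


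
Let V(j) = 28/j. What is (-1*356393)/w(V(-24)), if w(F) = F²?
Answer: -12830148/49 ≈ -2.6184e+5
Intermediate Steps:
(-1*356393)/w(V(-24)) = (-1*356393)/((28/(-24))²) = -356393/((28*(-1/24))²) = -356393/((-7/6)²) = -356393/49/36 = -356393*36/49 = -12830148/49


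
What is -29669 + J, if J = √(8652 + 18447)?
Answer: -29669 + 3*√3011 ≈ -29504.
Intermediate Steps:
J = 3*√3011 (J = √27099 = 3*√3011 ≈ 164.62)
-29669 + J = -29669 + 3*√3011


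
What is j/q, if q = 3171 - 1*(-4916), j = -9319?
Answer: -9319/8087 ≈ -1.1523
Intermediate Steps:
q = 8087 (q = 3171 + 4916 = 8087)
j/q = -9319/8087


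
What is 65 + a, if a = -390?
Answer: -325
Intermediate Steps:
65 + a = 65 - 390 = -325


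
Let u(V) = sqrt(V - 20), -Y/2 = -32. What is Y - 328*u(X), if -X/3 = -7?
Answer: -264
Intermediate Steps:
Y = 64 (Y = -2*(-32) = 64)
X = 21 (X = -3*(-7) = 21)
u(V) = sqrt(-20 + V)
Y - 328*u(X) = 64 - 328*sqrt(-20 + 21) = 64 - 328*sqrt(1) = 64 - 328*1 = 64 - 328 = -264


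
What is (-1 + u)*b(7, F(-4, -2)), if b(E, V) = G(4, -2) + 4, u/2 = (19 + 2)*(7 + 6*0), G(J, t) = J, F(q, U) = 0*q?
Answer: 2344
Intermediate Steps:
F(q, U) = 0
u = 294 (u = 2*((19 + 2)*(7 + 6*0)) = 2*(21*(7 + 0)) = 2*(21*7) = 2*147 = 294)
b(E, V) = 8 (b(E, V) = 4 + 4 = 8)
(-1 + u)*b(7, F(-4, -2)) = (-1 + 294)*8 = 293*8 = 2344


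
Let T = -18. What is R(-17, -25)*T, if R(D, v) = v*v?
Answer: -11250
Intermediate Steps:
R(D, v) = v²
R(-17, -25)*T = (-25)²*(-18) = 625*(-18) = -11250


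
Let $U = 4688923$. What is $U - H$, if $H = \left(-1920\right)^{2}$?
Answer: $1002523$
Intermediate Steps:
$H = 3686400$
$U - H = 4688923 - 3686400 = 1002523$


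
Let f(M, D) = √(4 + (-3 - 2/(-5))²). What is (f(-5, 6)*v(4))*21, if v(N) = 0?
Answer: 0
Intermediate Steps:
f(M, D) = √269/5 (f(M, D) = √(4 + (-3 - 2*(-⅕))²) = √(4 + (-3 + ⅖)²) = √(4 + (-13/5)²) = √(4 + 169/25) = √(269/25) = √269/5)
(f(-5, 6)*v(4))*21 = ((√269/5)*0)*21 = 0*21 = 0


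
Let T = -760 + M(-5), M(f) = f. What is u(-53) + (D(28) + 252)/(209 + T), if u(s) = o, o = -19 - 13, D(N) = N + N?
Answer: -4525/139 ≈ -32.554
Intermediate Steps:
D(N) = 2*N
o = -32
T = -765 (T = -760 - 5 = -765)
u(s) = -32
u(-53) + (D(28) + 252)/(209 + T) = -32 + (2*28 + 252)/(209 - 765) = -32 + (56 + 252)/(-556) = -32 + 308*(-1/556) = -32 - 77/139 = -4525/139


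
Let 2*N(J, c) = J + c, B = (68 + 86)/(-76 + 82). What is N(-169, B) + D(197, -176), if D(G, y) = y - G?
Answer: -1334/3 ≈ -444.67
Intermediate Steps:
B = 77/3 (B = 154/6 = 154*(⅙) = 77/3 ≈ 25.667)
N(J, c) = J/2 + c/2 (N(J, c) = (J + c)/2 = J/2 + c/2)
N(-169, B) + D(197, -176) = ((½)*(-169) + (½)*(77/3)) + (-176 - 1*197) = (-169/2 + 77/6) + (-176 - 197) = -215/3 - 373 = -1334/3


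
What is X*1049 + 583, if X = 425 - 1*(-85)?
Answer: 535573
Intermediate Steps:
X = 510 (X = 425 + 85 = 510)
X*1049 + 583 = 510*1049 + 583 = 534990 + 583 = 535573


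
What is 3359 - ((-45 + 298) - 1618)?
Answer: 4724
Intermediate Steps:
3359 - ((-45 + 298) - 1618) = 3359 - (253 - 1618) = 3359 - 1*(-1365) = 3359 + 1365 = 4724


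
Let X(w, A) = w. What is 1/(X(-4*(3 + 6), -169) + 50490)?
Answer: 1/50454 ≈ 1.9820e-5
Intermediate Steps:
1/(X(-4*(3 + 6), -169) + 50490) = 1/(-4*(3 + 6) + 50490) = 1/(-4*9 + 50490) = 1/(-36 + 50490) = 1/50454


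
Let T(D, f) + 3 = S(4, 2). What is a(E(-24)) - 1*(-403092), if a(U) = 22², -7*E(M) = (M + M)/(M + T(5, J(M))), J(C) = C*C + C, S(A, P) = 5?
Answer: 403576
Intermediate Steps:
J(C) = C + C² (J(C) = C² + C = C + C²)
T(D, f) = 2 (T(D, f) = -3 + 5 = 2)
E(M) = -2*M/(7*(2 + M)) (E(M) = -(M + M)/(7*(M + 2)) = -2*M/(7*(2 + M)))
a(U) = 484
a(E(-24)) - 1*(-403092) = 484 - 1*(-403092) = 484 + 403092 = 403576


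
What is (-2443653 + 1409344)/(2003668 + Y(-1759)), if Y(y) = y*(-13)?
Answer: -1034309/2026535 ≈ -0.51038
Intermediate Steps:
Y(y) = -13*y
(-2443653 + 1409344)/(2003668 + Y(-1759)) = (-2443653 + 1409344)/(2003668 - 13*(-1759)) = -1034309/(2003668 + 22867) = -1034309/2026535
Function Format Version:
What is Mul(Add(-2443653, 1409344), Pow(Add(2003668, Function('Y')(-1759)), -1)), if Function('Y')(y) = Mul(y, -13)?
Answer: Rational(-1034309, 2026535) ≈ -0.51038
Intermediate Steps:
Function('Y')(y) = Mul(-13, y)
Mul(Add(-2443653, 1409344), Pow(Add(2003668, Function('Y')(-1759)), -1)) = Mul(Add(-2443653, 1409344), Pow(Add(2003668, Mul(-13, -1759)), -1)) = Mul(-1034309, Pow(Add(2003668, 22867), -1)) = Mul(-1034309, Pow(2026535, -1)) = Mul(-1034309, Rational(1, 2026535)) = Rational(-1034309, 2026535)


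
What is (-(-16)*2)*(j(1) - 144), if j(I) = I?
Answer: -4576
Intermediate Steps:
(-(-16)*2)*(j(1) - 144) = (-(-16)*2)*(1 - 144) = -1*(-32)*(-143) = 32*(-143) = -4576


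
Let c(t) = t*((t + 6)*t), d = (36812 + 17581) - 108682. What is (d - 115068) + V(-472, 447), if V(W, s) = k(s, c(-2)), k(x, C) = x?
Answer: -168910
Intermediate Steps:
d = -54289 (d = 54393 - 108682 = -54289)
c(t) = t**2*(6 + t) (c(t) = t*((6 + t)*t) = t*(t*(6 + t)) = t**2*(6 + t))
V(W, s) = s
(d - 115068) + V(-472, 447) = (-54289 - 115068) + 447 = -169357 + 447 = -168910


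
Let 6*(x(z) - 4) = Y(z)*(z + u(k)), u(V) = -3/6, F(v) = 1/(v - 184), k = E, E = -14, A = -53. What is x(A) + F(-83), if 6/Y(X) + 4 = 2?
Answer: 32837/1068 ≈ 30.746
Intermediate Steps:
k = -14
F(v) = 1/(-184 + v)
Y(X) = -3 (Y(X) = 6/(-4 + 2) = 6/(-2) = 6*(-½) = -3)
u(V) = -½ (u(V) = -3*⅙ = -½)
x(z) = 17/4 - z/2 (x(z) = 4 + (-3*(z - ½))/6 = 4 + (-3*(-½ + z))/6 = 4 + (3/2 - 3*z)/6 = 4 + (¼ - z/2) = 17/4 - z/2)
x(A) + F(-83) = (17/4 - ½*(-53)) + 1/(-184 - 83) = (17/4 + 53/2) + 1/(-267) = 123/4 - 1/267 = 32837/1068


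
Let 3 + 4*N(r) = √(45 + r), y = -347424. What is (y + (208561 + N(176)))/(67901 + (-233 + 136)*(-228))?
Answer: -555455/360068 + √221/360068 ≈ -1.5426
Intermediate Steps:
N(r) = -¾ + √(45 + r)/4
(y + (208561 + N(176)))/(67901 + (-233 + 136)*(-228)) = (-347424 + (208561 + (-¾ + √(45 + 176)/4)))/(67901 + (-233 + 136)*(-228)) = (-347424 + (208561 + (-¾ + √221/4)))/(67901 - 97*(-228)) = (-347424 + (834241/4 + √221/4))/(67901 + 22116) = (-555455/4 + √221/4)/90017 = (-555455/4 + √221/4)*(1/90017) = -555455/360068 + √221/360068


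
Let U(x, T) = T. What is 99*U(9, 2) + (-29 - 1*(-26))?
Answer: 195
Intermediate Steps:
99*U(9, 2) + (-29 - 1*(-26)) = 99*2 + (-29 - 1*(-26)) = 198 + (-29 + 26) = 198 - 3 = 195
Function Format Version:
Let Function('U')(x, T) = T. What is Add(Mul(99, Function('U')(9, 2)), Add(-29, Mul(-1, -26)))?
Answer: 195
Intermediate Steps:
Add(Mul(99, Function('U')(9, 2)), Add(-29, Mul(-1, -26))) = Add(Mul(99, 2), Add(-29, Mul(-1, -26))) = Add(198, Add(-29, 26)) = Add(198, -3) = 195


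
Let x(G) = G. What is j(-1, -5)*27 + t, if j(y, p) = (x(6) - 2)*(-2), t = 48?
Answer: -168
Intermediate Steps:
j(y, p) = -8 (j(y, p) = (6 - 2)*(-2) = 4*(-2) = -8)
j(-1, -5)*27 + t = -8*27 + 48 = -216 + 48 = -168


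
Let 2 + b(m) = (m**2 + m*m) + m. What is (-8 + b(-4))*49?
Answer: 882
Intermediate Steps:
b(m) = -2 + m + 2*m**2 (b(m) = -2 + ((m**2 + m*m) + m) = -2 + ((m**2 + m**2) + m) = -2 + (2*m**2 + m) = -2 + (m + 2*m**2) = -2 + m + 2*m**2)
(-8 + b(-4))*49 = (-8 + (-2 - 4 + 2*(-4)**2))*49 = (-8 + (-2 - 4 + 2*16))*49 = (-8 + (-2 - 4 + 32))*49 = (-8 + 26)*49 = 18*49 = 882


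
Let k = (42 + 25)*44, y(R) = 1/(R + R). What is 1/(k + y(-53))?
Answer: 106/312487 ≈ 0.00033921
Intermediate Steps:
y(R) = 1/(2*R)
k = 2948 (k = 67*44 = 2948)
1/(k + y(-53)) = 1/(2948 + (½)/(-53)) = 1/(2948 + (½)*(-1/53)) = 1/(2948 - 1/106) = 1/(312487/106) = 106/312487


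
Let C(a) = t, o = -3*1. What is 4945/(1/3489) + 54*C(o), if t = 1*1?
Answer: 17253159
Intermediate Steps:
o = -3
t = 1
C(a) = 1
4945/(1/3489) + 54*C(o) = 4945/(1/3489) + 54*1 = 4945/(1/3489) + 54 = 4945*3489 + 54 = 17253105 + 54 = 17253159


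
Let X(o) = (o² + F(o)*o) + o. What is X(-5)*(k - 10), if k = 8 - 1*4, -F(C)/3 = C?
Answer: 330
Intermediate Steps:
F(C) = -3*C
X(o) = o - 2*o² (X(o) = (o² + (-3*o)*o) + o = (o² - 3*o²) + o = -2*o² + o = o - 2*o²)
k = 4 (k = 8 - 4 = 4)
X(-5)*(k - 10) = (-5*(1 - 2*(-5)))*(4 - 10) = -5*(1 + 10)*(-6) = -5*11*(-6) = -55*(-6) = 330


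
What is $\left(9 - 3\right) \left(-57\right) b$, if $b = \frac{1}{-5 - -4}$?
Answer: $342$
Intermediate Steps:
$b = -1$ ($b = \frac{1}{-5 + 4} = \frac{1}{-1} = -1$)
$\left(9 - 3\right) \left(-57\right) b = \left(9 - 3\right) \left(-57\right) \left(-1\right) = 6 \left(-57\right) \left(-1\right) = \left(-342\right) \left(-1\right) = 342$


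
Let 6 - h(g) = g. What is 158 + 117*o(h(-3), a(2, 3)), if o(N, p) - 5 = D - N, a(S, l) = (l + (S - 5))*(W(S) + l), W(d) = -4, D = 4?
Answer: 158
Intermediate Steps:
h(g) = 6 - g
a(S, l) = (-4 + l)*(-5 + S + l) (a(S, l) = (l + (S - 5))*(-4 + l) = (l + (-5 + S))*(-4 + l) = (-5 + S + l)*(-4 + l) = (-4 + l)*(-5 + S + l))
o(N, p) = 9 - N (o(N, p) = 5 + (4 - N) = 9 - N)
158 + 117*o(h(-3), a(2, 3)) = 158 + 117*(9 - (6 - 1*(-3))) = 158 + 117*(9 - (6 + 3)) = 158 + 117*(9 - 1*9) = 158 + 117*(9 - 9) = 158 + 117*0 = 158 + 0 = 158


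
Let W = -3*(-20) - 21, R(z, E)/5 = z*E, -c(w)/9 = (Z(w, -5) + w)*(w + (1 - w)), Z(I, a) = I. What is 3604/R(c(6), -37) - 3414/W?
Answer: -5672597/64935 ≈ -87.358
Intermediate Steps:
c(w) = -18*w (c(w) = -9*(w + w)*(w + (1 - w)) = -9*2*w = -18*w)
R(z, E) = 5*E*z (R(z, E) = 5*(z*E) = 5*(E*z) = 5*E*z)
W = 39 (W = 60 - 21 = 39)
3604/R(c(6), -37) - 3414/W = 3604/((5*(-37)*(-18*6))) - 3414/39 = 3604/((5*(-37)*(-108))) - 3414*1/39 = 3604/19980 - 1138/13 = 3604*(1/19980) - 1138/13 = 901/4995 - 1138/13 = -5672597/64935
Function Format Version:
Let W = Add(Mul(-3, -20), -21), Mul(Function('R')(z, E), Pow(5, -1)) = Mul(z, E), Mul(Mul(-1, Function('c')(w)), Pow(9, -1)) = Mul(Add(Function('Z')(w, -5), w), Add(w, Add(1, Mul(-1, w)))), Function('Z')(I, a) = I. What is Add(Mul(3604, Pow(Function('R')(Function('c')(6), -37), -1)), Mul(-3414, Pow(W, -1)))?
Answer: Rational(-5672597, 64935) ≈ -87.358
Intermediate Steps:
Function('c')(w) = Mul(-18, w) (Function('c')(w) = Mul(-9, Mul(Add(w, w), Add(w, Add(1, Mul(-1, w))))) = Mul(-9, Mul(Mul(2, w), 1)) = Mul(-9, Mul(2, w)) = Mul(-18, w))
Function('R')(z, E) = Mul(5, E, z) (Function('R')(z, E) = Mul(5, Mul(z, E)) = Mul(5, Mul(E, z)) = Mul(5, E, z))
W = 39 (W = Add(60, -21) = 39)
Add(Mul(3604, Pow(Function('R')(Function('c')(6), -37), -1)), Mul(-3414, Pow(W, -1))) = Add(Mul(3604, Pow(Mul(5, -37, Mul(-18, 6)), -1)), Mul(-3414, Pow(39, -1))) = Add(Mul(3604, Pow(Mul(5, -37, -108), -1)), Mul(-3414, Rational(1, 39))) = Add(Mul(3604, Pow(19980, -1)), Rational(-1138, 13)) = Add(Mul(3604, Rational(1, 19980)), Rational(-1138, 13)) = Add(Rational(901, 4995), Rational(-1138, 13)) = Rational(-5672597, 64935)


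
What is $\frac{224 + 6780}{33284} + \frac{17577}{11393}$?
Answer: $\frac{166207360}{94801153} \approx 1.7532$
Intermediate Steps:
$\frac{224 + 6780}{33284} + \frac{17577}{11393} = 7004 \cdot \frac{1}{33284} + 17577 \cdot \frac{1}{11393} = \frac{1751}{8321} + \frac{17577}{11393} = \frac{166207360}{94801153}$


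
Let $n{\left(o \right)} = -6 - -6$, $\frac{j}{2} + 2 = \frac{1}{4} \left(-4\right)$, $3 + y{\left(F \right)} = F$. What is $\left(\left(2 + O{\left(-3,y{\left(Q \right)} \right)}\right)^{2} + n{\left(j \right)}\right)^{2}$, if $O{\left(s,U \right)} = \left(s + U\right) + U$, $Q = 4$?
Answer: $1$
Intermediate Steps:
$y{\left(F \right)} = -3 + F$
$O{\left(s,U \right)} = s + 2 U$ ($O{\left(s,U \right)} = \left(U + s\right) + U = s + 2 U$)
$j = -6$ ($j = -4 + 2 \cdot \frac{1}{4} \left(-4\right) = -4 + 2 \left(-1\right) = -4 - 2 = -6$)
$n{\left(o \right)} = 0$ ($n{\left(o \right)} = -6 + 6 = 0$)
$\left(\left(2 + O{\left(-3,y{\left(Q \right)} \right)}\right)^{2} + n{\left(j \right)}\right)^{2} = \left(\left(2 - \left(3 - 2 \left(-3 + 4\right)\right)\right)^{2} + 0\right)^{2} = \left(\left(2 + \left(-3 + 2 \cdot 1\right)\right)^{2} + 0\right)^{2} = \left(\left(2 + \left(-3 + 2\right)\right)^{2} + 0\right)^{2} = \left(\left(2 - 1\right)^{2} + 0\right)^{2} = \left(1^{2} + 0\right)^{2} = \left(1 + 0\right)^{2} = 1^{2} = 1$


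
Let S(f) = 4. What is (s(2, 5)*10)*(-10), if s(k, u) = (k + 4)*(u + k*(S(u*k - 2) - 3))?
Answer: -4200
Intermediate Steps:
s(k, u) = (4 + k)*(k + u) (s(k, u) = (k + 4)*(u + k*(4 - 3)) = (4 + k)*(u + k*1) = (4 + k)*(u + k) = (4 + k)*(k + u))
(s(2, 5)*10)*(-10) = ((2² + 4*2 + 4*5 + 2*5)*10)*(-10) = ((4 + 8 + 20 + 10)*10)*(-10) = (42*10)*(-10) = 420*(-10) = -4200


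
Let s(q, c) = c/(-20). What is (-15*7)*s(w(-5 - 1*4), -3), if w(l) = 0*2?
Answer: -63/4 ≈ -15.750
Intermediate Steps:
w(l) = 0
s(q, c) = -c/20 (s(q, c) = c*(-1/20) = -c/20)
(-15*7)*s(w(-5 - 1*4), -3) = (-15*7)*(-1/20*(-3)) = -105*3/20 = -63/4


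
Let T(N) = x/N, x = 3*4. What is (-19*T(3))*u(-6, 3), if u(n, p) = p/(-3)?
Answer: 76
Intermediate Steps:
x = 12
u(n, p) = -p/3 (u(n, p) = p*(-⅓) = -p/3)
T(N) = 12/N
(-19*T(3))*u(-6, 3) = (-228/3)*(-⅓*3) = -228/3*(-1) = -19*4*(-1) = -76*(-1) = 76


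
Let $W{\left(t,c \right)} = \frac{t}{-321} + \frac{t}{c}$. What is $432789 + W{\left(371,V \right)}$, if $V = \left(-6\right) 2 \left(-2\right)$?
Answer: $\frac{370479627}{856} \approx 4.328 \cdot 10^{5}$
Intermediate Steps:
$V = 24$ ($V = \left(-12\right) \left(-2\right) = 24$)
$W{\left(t,c \right)} = - \frac{t}{321} + \frac{t}{c}$ ($W{\left(t,c \right)} = t \left(- \frac{1}{321}\right) + \frac{t}{c} = - \frac{t}{321} + \frac{t}{c}$)
$432789 + W{\left(371,V \right)} = 432789 + \left(\left(- \frac{1}{321}\right) 371 + \frac{371}{24}\right) = 432789 + \left(- \frac{371}{321} + 371 \cdot \frac{1}{24}\right) = 432789 + \left(- \frac{371}{321} + \frac{371}{24}\right) = 432789 + \frac{12243}{856} = \frac{370479627}{856}$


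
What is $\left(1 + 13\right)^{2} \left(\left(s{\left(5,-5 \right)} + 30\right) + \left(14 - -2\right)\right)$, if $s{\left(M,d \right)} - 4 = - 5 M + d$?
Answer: $3920$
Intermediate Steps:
$s{\left(M,d \right)} = 4 + d - 5 M$ ($s{\left(M,d \right)} = 4 - \left(- d + 5 M\right) = 4 + d - 5 M$)
$\left(1 + 13\right)^{2} \left(\left(s{\left(5,-5 \right)} + 30\right) + \left(14 - -2\right)\right) = \left(1 + 13\right)^{2} \left(\left(\left(4 - 5 - 25\right) + 30\right) + \left(14 - -2\right)\right) = 14^{2} \left(\left(\left(4 - 5 - 25\right) + 30\right) + \left(14 + 2\right)\right) = 196 \left(\left(-26 + 30\right) + 16\right) = 196 \left(4 + 16\right) = 196 \cdot 20 = 3920$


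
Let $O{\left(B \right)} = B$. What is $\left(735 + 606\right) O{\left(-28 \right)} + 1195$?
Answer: $-36353$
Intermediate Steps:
$\left(735 + 606\right) O{\left(-28 \right)} + 1195 = \left(735 + 606\right) \left(-28\right) + 1195 = 1341 \left(-28\right) + 1195 = -37548 + 1195 = -36353$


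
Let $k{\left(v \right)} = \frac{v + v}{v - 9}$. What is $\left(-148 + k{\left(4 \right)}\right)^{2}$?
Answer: $\frac{559504}{25} \approx 22380.0$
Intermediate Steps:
$k{\left(v \right)} = \frac{2 v}{-9 + v}$
$\left(-148 + k{\left(4 \right)}\right)^{2} = \left(-148 + 2 \cdot 4 \frac{1}{-9 + 4}\right)^{2} = \left(-148 + 2 \cdot 4 \frac{1}{-5}\right)^{2} = \left(-148 + 2 \cdot 4 \left(- \frac{1}{5}\right)\right)^{2} = \left(-148 - \frac{8}{5}\right)^{2} = \left(- \frac{748}{5}\right)^{2} = \frac{559504}{25}$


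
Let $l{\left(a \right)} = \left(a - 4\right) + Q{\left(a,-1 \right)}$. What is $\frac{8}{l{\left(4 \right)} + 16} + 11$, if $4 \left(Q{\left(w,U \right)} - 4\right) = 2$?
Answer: $\frac{467}{41} \approx 11.39$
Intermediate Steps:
$Q{\left(w,U \right)} = \frac{9}{2}$ ($Q{\left(w,U \right)} = 4 + \frac{1}{4} \cdot 2 = 4 + \frac{1}{2} = \frac{9}{2}$)
$l{\left(a \right)} = \frac{1}{2} + a$ ($l{\left(a \right)} = \left(a - 4\right) + \frac{9}{2} = \left(-4 + a\right) + \frac{9}{2} = \frac{1}{2} + a$)
$\frac{8}{l{\left(4 \right)} + 16} + 11 = \frac{8}{\left(\frac{1}{2} + 4\right) + 16} + 11 = \frac{8}{\frac{9}{2} + 16} + 11 = \frac{8}{\frac{41}{2}} + 11 = 8 \cdot \frac{2}{41} + 11 = \frac{16}{41} + 11 = \frac{467}{41}$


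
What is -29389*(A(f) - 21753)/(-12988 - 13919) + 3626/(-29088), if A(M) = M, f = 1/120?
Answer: -5165560371829/217408560 ≈ -23760.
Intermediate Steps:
f = 1/120 ≈ 0.0083333
-29389*(A(f) - 21753)/(-12988 - 13919) + 3626/(-29088) = -29389*(1/120 - 21753)/(-12988 - 13919) + 3626/(-29088) = -29389/((-26907/(-2610359/120))) + 3626*(-1/29088) = -29389/((-26907*(-120/2610359))) - 1813/14544 = -29389/3228840/2610359 - 1813/14544 = -29389*2610359/3228840 - 1813/14544 = -76715840651/3228840 - 1813/14544 = -5165560371829/217408560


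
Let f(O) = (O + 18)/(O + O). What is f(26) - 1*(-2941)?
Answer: 38244/13 ≈ 2941.8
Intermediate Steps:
f(O) = (18 + O)/(2*O) (f(O) = (18 + O)/((2*O)) = (18 + O)*(1/(2*O)) = (18 + O)/(2*O))
f(26) - 1*(-2941) = (1/2)*(18 + 26)/26 - 1*(-2941) = (1/2)*(1/26)*44 + 2941 = 11/13 + 2941 = 38244/13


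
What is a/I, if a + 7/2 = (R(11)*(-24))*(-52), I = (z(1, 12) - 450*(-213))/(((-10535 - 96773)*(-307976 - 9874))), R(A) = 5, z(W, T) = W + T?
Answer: 212713592804700/95863 ≈ 2.2189e+9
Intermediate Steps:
z(W, T) = T + W
I = 95863/34107847800 (I = ((12 + 1) - 450*(-213))/(((-10535 - 96773)*(-307976 - 9874))) = (13 + 95850)/((-107308*(-317850))) = 95863/34107847800 ≈ 2.8106e-6)
a = 12473/2 (a = -7/2 + (5*(-24))*(-52) = -7/2 - 120*(-52) = -7/2 + 6240 = 12473/2 ≈ 6236.5)
a/I = 12473/(2*(95863/34107847800)) = (12473/2)*(34107847800/95863) = 212713592804700/95863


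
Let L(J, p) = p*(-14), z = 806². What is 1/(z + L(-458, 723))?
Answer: 1/639514 ≈ 1.5637e-6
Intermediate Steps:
z = 649636
L(J, p) = -14*p
1/(z + L(-458, 723)) = 1/(649636 - 14*723) = 1/(649636 - 10122) = 1/639514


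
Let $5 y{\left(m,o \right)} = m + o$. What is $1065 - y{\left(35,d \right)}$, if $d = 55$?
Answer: $1047$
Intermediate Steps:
$y{\left(m,o \right)} = \frac{m}{5} + \frac{o}{5}$ ($y{\left(m,o \right)} = \frac{m + o}{5} = \frac{m}{5} + \frac{o}{5}$)
$1065 - y{\left(35,d \right)} = 1065 - \left(\frac{1}{5} \cdot 35 + \frac{1}{5} \cdot 55\right) = 1065 - \left(7 + 11\right) = 1065 - 18 = 1047$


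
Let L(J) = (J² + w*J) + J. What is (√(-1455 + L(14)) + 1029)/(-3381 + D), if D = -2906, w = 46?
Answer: -1029/6287 - I*√601/6287 ≈ -0.16367 - 0.0038994*I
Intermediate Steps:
L(J) = J² + 47*J (L(J) = (J² + 46*J) + J = J² + 47*J)
(√(-1455 + L(14)) + 1029)/(-3381 + D) = (√(-1455 + 14*(47 + 14)) + 1029)/(-3381 - 2906) = (√(-1455 + 14*61) + 1029)/(-6287) = (√(-1455 + 854) + 1029)*(-1/6287) = (√(-601) + 1029)*(-1/6287) = (I*√601 + 1029)*(-1/6287) = (1029 + I*√601)*(-1/6287) = -1029/6287 - I*√601/6287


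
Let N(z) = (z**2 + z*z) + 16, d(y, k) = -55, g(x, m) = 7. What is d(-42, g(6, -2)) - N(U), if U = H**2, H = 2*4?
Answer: -8263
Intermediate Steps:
H = 8
U = 64 (U = 8**2 = 64)
N(z) = 16 + 2*z**2 (N(z) = (z**2 + z**2) + 16 = 2*z**2 + 16 = 16 + 2*z**2)
d(-42, g(6, -2)) - N(U) = -55 - (16 + 2*64**2) = -55 - (16 + 2*4096) = -55 - (16 + 8192) = -55 - 1*8208 = -55 - 8208 = -8263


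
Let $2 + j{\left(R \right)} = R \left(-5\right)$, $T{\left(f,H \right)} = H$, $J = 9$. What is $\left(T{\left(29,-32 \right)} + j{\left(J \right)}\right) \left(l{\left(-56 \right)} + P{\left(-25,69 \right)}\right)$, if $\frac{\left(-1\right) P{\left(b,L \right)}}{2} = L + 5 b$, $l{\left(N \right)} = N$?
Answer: $-4424$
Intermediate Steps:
$P{\left(b,L \right)} = - 10 b - 2 L$ ($P{\left(b,L \right)} = - 2 \left(L + 5 b\right) = - 10 b - 2 L$)
$j{\left(R \right)} = -2 - 5 R$ ($j{\left(R \right)} = -2 + R \left(-5\right) = -2 - 5 R$)
$\left(T{\left(29,-32 \right)} + j{\left(J \right)}\right) \left(l{\left(-56 \right)} + P{\left(-25,69 \right)}\right) = \left(-32 - 47\right) \left(-56 - -112\right) = \left(-32 - 47\right) \left(-56 + \left(250 - 138\right)\right) = \left(-32 - 47\right) \left(-56 + 112\right) = \left(-79\right) 56 = -4424$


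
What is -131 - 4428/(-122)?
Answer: -5777/61 ≈ -94.705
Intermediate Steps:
-131 - 4428/(-122) = -131 - 4428*(-1)/122 = -131 - 41*(-54/61) = -131 + 2214/61 = -5777/61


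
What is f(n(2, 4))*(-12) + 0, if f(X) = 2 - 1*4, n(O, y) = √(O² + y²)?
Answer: 24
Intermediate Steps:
f(X) = -2 (f(X) = 2 - 4 = -2)
f(n(2, 4))*(-12) + 0 = -2*(-12) + 0 = 24 + 0 = 24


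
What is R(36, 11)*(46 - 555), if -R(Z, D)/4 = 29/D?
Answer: 59044/11 ≈ 5367.6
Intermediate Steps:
R(Z, D) = -116/D
R(36, 11)*(46 - 555) = (-116/11)*(46 - 555) = -116*1/11*(-509) = -116/11*(-509) = 59044/11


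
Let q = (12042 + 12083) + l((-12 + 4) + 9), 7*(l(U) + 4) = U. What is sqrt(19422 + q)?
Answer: sqrt(2133614)/7 ≈ 208.67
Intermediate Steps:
l(U) = -4 + U/7
q = 168848/7 (q = (12042 + 12083) + (-4 + ((-12 + 4) + 9)/7) = 24125 + (-4 + (-8 + 9)/7) = 24125 + (-4 + (1/7)*1) = 24125 + (-4 + 1/7) = 24125 - 27/7 = 168848/7 ≈ 24121.)
sqrt(19422 + q) = sqrt(19422 + 168848/7) = sqrt(304802/7) = sqrt(2133614)/7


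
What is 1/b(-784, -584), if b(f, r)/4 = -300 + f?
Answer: -1/4336 ≈ -0.00023063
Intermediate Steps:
b(f, r) = -1200 + 4*f (b(f, r) = 4*(-300 + f) = -1200 + 4*f)
1/b(-784, -584) = 1/(-1200 + 4*(-784)) = 1/(-1200 - 3136) = 1/(-4336) = -1/4336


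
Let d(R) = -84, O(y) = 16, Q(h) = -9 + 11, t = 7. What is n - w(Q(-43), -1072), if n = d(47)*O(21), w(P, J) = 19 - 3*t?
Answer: -1342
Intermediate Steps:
Q(h) = 2
w(P, J) = -2 (w(P, J) = 19 - 3*7 = 19 - 21 = -2)
n = -1344 (n = -84*16 = -1344)
n - w(Q(-43), -1072) = -1344 - 1*(-2) = -1344 + 2 = -1342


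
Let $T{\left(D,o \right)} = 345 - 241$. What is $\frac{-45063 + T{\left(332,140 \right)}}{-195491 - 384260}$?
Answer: $\frac{44959}{579751} \approx 0.077549$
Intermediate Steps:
$T{\left(D,o \right)} = 104$
$\frac{-45063 + T{\left(332,140 \right)}}{-195491 - 384260} = \frac{-45063 + 104}{-195491 - 384260} = - \frac{44959}{-579751} = \left(-44959\right) \left(- \frac{1}{579751}\right) = \frac{44959}{579751}$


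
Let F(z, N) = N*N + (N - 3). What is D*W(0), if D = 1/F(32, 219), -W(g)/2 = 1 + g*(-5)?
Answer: -2/48177 ≈ -4.1514e-5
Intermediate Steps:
W(g) = -2 + 10*g (W(g) = -2*(1 + g*(-5)) = -2*(1 - 5*g) = -2 + 10*g)
F(z, N) = -3 + N + N² (F(z, N) = N² + (-3 + N) = -3 + N + N²)
D = 1/48177 (D = 1/(-3 + 219 + 219²) = 1/(-3 + 219 + 47961) = 1/48177 ≈ 2.0757e-5)
D*W(0) = (-2 + 10*0)/48177 = (-2 + 0)/48177 = (1/48177)*(-2) = -2/48177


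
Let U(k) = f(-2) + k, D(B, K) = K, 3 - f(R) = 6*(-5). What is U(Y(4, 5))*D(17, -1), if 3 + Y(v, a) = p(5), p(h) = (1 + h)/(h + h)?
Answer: -153/5 ≈ -30.600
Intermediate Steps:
f(R) = 33 (f(R) = 3 - 6*(-5) = 3 - 1*(-30) = 3 + 30 = 33)
p(h) = (1 + h)/(2*h) (p(h) = (1 + h)/((2*h)) = (1 + h)*(1/(2*h)) = (1 + h)/(2*h))
Y(v, a) = -12/5 (Y(v, a) = -3 + (1/2)*(1 + 5)/5 = -3 + (1/2)*(1/5)*6 = -3 + 3/5 = -12/5)
U(k) = 33 + k
U(Y(4, 5))*D(17, -1) = (33 - 12/5)*(-1) = (153/5)*(-1) = -153/5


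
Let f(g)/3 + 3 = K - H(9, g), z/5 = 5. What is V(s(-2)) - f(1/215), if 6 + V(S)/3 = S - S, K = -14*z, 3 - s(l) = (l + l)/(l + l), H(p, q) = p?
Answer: 1068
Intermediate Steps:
z = 25 (z = 5*5 = 25)
s(l) = 2 (s(l) = 3 - (l + l)/(l + l) = 3 - 2*l/(2*l) = 3 - 2*l*1/(2*l) = 3 - 1*1 = 3 - 1 = 2)
K = -350 (K = -14*25 = -350)
V(S) = -18 (V(S) = -18 + 3*(S - S) = -18 + 3*0 = -18 + 0 = -18)
f(g) = -1086 (f(g) = -9 + 3*(-350 - 1*9) = -9 + 3*(-350 - 9) = -9 + 3*(-359) = -9 - 1077 = -1086)
V(s(-2)) - f(1/215) = -18 - 1*(-1086) = -18 + 1086 = 1068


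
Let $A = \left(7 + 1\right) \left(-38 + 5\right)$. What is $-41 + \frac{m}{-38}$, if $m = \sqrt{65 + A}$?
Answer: $-41 - \frac{i \sqrt{199}}{38} \approx -41.0 - 0.37123 i$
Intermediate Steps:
$A = -264$ ($A = 8 \left(-33\right) = -264$)
$m = i \sqrt{199}$ ($m = \sqrt{65 - 264} = \sqrt{-199} = i \sqrt{199} \approx 14.107 i$)
$-41 + \frac{m}{-38} = -41 + \frac{i \sqrt{199}}{-38} = -41 - \frac{i \sqrt{199}}{38}$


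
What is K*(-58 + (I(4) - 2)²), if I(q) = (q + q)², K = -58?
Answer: -219588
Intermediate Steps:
I(q) = 4*q² (I(q) = (2*q)² = 4*q²)
K*(-58 + (I(4) - 2)²) = -58*(-58 + (4*4² - 2)²) = -58*(-58 + (4*16 - 2)²) = -58*(-58 + (64 - 2)²) = -58*(-58 + 62²) = -58*(-58 + 3844) = -58*3786 = -219588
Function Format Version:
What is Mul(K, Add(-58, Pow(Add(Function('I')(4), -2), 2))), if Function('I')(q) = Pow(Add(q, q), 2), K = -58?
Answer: -219588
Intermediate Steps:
Function('I')(q) = Mul(4, Pow(q, 2)) (Function('I')(q) = Pow(Mul(2, q), 2) = Mul(4, Pow(q, 2)))
Mul(K, Add(-58, Pow(Add(Function('I')(4), -2), 2))) = Mul(-58, Add(-58, Pow(Add(Mul(4, Pow(4, 2)), -2), 2))) = Mul(-58, Add(-58, Pow(Add(Mul(4, 16), -2), 2))) = Mul(-58, Add(-58, Pow(Add(64, -2), 2))) = Mul(-58, Add(-58, Pow(62, 2))) = Mul(-58, Add(-58, 3844)) = Mul(-58, 3786) = -219588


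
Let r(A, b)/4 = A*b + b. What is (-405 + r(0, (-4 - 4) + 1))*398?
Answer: -172334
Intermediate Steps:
r(A, b) = 4*b + 4*A*b (r(A, b) = 4*(A*b + b) = 4*(b + A*b) = 4*b + 4*A*b)
(-405 + r(0, (-4 - 4) + 1))*398 = (-405 + 4*((-4 - 4) + 1)*(1 + 0))*398 = (-405 + 4*(-8 + 1)*1)*398 = (-405 + 4*(-7)*1)*398 = (-405 - 28)*398 = -433*398 = -172334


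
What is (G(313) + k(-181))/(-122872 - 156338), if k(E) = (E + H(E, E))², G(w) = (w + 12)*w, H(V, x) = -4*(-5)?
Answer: -63823/139605 ≈ -0.45717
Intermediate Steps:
H(V, x) = 20
G(w) = w*(12 + w) (G(w) = (12 + w)*w = w*(12 + w))
k(E) = (20 + E)² (k(E) = (E + 20)² = (20 + E)²)
(G(313) + k(-181))/(-122872 - 156338) = (313*(12 + 313) + (20 - 181)²)/(-122872 - 156338) = (313*325 + (-161)²)/(-279210) = (101725 + 25921)*(-1/279210) = 127646*(-1/279210) = -63823/139605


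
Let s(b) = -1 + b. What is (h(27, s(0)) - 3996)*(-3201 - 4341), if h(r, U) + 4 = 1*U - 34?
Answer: 30431970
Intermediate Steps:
h(r, U) = -38 + U (h(r, U) = -4 + (1*U - 34) = -4 + (U - 34) = -4 + (-34 + U) = -38 + U)
(h(27, s(0)) - 3996)*(-3201 - 4341) = ((-38 + (-1 + 0)) - 3996)*(-3201 - 4341) = ((-38 - 1) - 3996)*(-7542) = (-39 - 3996)*(-7542) = -4035*(-7542) = 30431970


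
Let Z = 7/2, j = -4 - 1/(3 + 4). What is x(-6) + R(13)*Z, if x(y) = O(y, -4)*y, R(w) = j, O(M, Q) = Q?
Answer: 19/2 ≈ 9.5000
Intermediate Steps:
j = -29/7 (j = -4 - 1/7 = -29/7 ≈ -4.1429)
R(w) = -29/7
Z = 7/2 (Z = 7*(1/2) = 7/2 ≈ 3.5000)
x(y) = -4*y
x(-6) + R(13)*Z = -4*(-6) - 29/7*7/2 = 24 - 29/2 = 19/2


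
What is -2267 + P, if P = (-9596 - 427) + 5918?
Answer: -6372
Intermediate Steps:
P = -4105 (P = -10023 + 5918 = -4105)
-2267 + P = -2267 - 4105 = -6372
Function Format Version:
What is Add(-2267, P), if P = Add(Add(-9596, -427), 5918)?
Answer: -6372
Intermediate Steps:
P = -4105 (P = Add(-10023, 5918) = -4105)
Add(-2267, P) = Add(-2267, -4105) = -6372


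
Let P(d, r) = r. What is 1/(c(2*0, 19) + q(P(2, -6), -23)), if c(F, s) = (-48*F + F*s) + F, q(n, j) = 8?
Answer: 1/8 ≈ 0.12500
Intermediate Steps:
c(F, s) = -47*F + F*s
1/(c(2*0, 19) + q(P(2, -6), -23)) = 1/((2*0)*(-47 + 19) + 8) = 1/(0*(-28) + 8) = 1/(0 + 8) = 1/8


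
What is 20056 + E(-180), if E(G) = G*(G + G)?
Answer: 84856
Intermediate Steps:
E(G) = 2*G**2 (E(G) = G*(2*G) = 2*G**2)
20056 + E(-180) = 20056 + 2*(-180)**2 = 20056 + 2*32400 = 20056 + 64800 = 84856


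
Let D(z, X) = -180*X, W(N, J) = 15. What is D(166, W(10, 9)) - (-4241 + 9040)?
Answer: -7499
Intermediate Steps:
D(166, W(10, 9)) - (-4241 + 9040) = -180*15 - (-4241 + 9040) = -2700 - 1*4799 = -2700 - 4799 = -7499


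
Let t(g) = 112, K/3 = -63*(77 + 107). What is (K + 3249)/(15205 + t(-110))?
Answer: -31527/15317 ≈ -2.0583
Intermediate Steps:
K = -34776 (K = 3*(-63*(77 + 107)) = 3*(-63*184) = 3*(-11592) = -34776)
(K + 3249)/(15205 + t(-110)) = (-34776 + 3249)/(15205 + 112) = -31527/15317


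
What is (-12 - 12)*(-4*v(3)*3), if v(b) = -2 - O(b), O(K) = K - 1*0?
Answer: -1440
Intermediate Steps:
O(K) = K (O(K) = K + 0 = K)
v(b) = -2 - b
(-12 - 12)*(-4*v(3)*3) = (-12 - 12)*(-4*(-2 - 1*3)*3) = -24*(-4*(-2 - 3))*3 = -24*(-4*(-5))*3 = -480*3 = -24*60 = -1440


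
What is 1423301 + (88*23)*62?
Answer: 1548789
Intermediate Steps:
1423301 + (88*23)*62 = 1423301 + 2024*62 = 1423301 + 125488 = 1548789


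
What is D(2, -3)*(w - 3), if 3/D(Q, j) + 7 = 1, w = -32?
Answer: 35/2 ≈ 17.500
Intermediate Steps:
D(Q, j) = -½ (D(Q, j) = 3/(-7 + 1) = 3/(-6) = 3*(-⅙) = -½)
D(2, -3)*(w - 3) = -(-32 - 3)/2 = -½*(-35) = 35/2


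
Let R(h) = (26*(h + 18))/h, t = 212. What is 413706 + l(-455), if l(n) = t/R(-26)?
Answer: 827465/2 ≈ 4.1373e+5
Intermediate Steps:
R(h) = (468 + 26*h)/h (R(h) = (26*(18 + h))/h = (468 + 26*h)/h)
l(n) = 53/2 (l(n) = 212/(26 + 468/(-26)) = 212/(26 + 468*(-1/26)) = 212/(26 - 18) = 212/8 = 212*(⅛) = 53/2)
413706 + l(-455) = 413706 + 53/2 = 827465/2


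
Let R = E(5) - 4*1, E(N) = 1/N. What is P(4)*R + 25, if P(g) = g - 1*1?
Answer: 68/5 ≈ 13.600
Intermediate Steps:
P(g) = -1 + g (P(g) = g - 1 = -1 + g)
E(N) = 1/N
R = -19/5 (R = 1/5 - 4*1 = ⅕ - 4 = -19/5 ≈ -3.8000)
P(4)*R + 25 = (-1 + 4)*(-19/5) + 25 = 3*(-19/5) + 25 = -57/5 + 25 = 68/5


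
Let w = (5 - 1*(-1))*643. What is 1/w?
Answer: 1/3858 ≈ 0.00025920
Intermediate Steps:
w = 3858 (w = (5 + 1)*643 = 6*643 = 3858)
1/w = 1/3858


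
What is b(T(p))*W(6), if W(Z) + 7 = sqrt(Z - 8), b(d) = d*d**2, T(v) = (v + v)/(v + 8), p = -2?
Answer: 56/27 - 8*I*sqrt(2)/27 ≈ 2.0741 - 0.41903*I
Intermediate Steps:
T(v) = 2*v/(8 + v) (T(v) = (2*v)/(8 + v) = 2*v/(8 + v))
b(d) = d**3
W(Z) = -7 + sqrt(-8 + Z) (W(Z) = -7 + sqrt(Z - 8) = -7 + sqrt(-8 + Z))
b(T(p))*W(6) = (2*(-2)/(8 - 2))**3*(-7 + sqrt(-8 + 6)) = (2*(-2)/6)**3*(-7 + sqrt(-2)) = (2*(-2)*(1/6))**3*(-7 + I*sqrt(2)) = (-2/3)**3*(-7 + I*sqrt(2)) = -8*(-7 + I*sqrt(2))/27 = 56/27 - 8*I*sqrt(2)/27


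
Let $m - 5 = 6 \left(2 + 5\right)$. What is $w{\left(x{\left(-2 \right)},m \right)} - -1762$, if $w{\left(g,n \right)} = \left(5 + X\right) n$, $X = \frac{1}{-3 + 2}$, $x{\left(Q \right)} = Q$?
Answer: $1950$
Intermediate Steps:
$m = 47$ ($m = 5 + 6 \left(2 + 5\right) = 5 + 6 \cdot 7 = 5 + 42 = 47$)
$X = -1$ ($X = \frac{1}{-1} = -1$)
$w{\left(g,n \right)} = 4 n$ ($w{\left(g,n \right)} = \left(5 - 1\right) n = 4 n$)
$w{\left(x{\left(-2 \right)},m \right)} - -1762 = 4 \cdot 47 - -1762 = 188 + 1762 = 1950$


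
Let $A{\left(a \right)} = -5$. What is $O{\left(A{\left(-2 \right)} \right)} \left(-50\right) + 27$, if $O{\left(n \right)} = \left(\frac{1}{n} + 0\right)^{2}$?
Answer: $25$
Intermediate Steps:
$O{\left(n \right)} = \frac{1}{n^{2}}$ ($O{\left(n \right)} = \left(\frac{1}{n}\right)^{2} = \frac{1}{n^{2}}$)
$O{\left(A{\left(-2 \right)} \right)} \left(-50\right) + 27 = \frac{1}{25} \left(-50\right) + 27 = -2 + 27 = 25$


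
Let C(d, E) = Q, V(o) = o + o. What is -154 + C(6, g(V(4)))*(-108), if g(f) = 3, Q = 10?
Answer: -1234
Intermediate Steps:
V(o) = 2*o
C(d, E) = 10
-154 + C(6, g(V(4)))*(-108) = -154 + 10*(-108) = -154 - 1080 = -1234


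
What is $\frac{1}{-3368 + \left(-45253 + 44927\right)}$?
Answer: $- \frac{1}{3694} \approx -0.00027071$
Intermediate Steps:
$\frac{1}{-3368 + \left(-45253 + 44927\right)} = \frac{1}{-3368 - 326} = \frac{1}{-3694} = - \frac{1}{3694}$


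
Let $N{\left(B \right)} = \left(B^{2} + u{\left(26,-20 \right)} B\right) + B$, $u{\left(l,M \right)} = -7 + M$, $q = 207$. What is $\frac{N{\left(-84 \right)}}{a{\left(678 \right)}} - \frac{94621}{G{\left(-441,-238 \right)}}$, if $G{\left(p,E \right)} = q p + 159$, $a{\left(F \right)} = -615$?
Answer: $- \frac{52255387}{3736248} \approx -13.986$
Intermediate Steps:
$N{\left(B \right)} = B^{2} - 26 B$ ($N{\left(B \right)} = \left(B^{2} + \left(-7 - 20\right) B\right) + B = \left(B^{2} - 27 B\right) + B = B^{2} - 26 B$)
$G{\left(p,E \right)} = 159 + 207 p$ ($G{\left(p,E \right)} = 207 p + 159 = 159 + 207 p$)
$\frac{N{\left(-84 \right)}}{a{\left(678 \right)}} - \frac{94621}{G{\left(-441,-238 \right)}} = \frac{\left(-84\right) \left(-26 - 84\right)}{-615} - \frac{94621}{159 + 207 \left(-441\right)} = \left(-84\right) \left(-110\right) \left(- \frac{1}{615}\right) - \frac{94621}{159 - 91287} = 9240 \left(- \frac{1}{615}\right) - \frac{94621}{-91128} = - \frac{616}{41} - - \frac{94621}{91128} = - \frac{616}{41} + \frac{94621}{91128} = - \frac{52255387}{3736248}$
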